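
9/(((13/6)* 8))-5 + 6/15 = -1061/260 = -4.08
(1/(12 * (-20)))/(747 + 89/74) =-37/6644040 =-0.00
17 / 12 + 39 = 485 / 12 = 40.42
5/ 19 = 0.26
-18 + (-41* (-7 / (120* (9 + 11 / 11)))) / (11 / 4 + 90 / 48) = -99613 / 5550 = -17.95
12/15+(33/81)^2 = 0.97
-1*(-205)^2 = -42025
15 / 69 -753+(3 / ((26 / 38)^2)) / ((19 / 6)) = -2918200 / 3887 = -750.76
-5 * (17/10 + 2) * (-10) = 185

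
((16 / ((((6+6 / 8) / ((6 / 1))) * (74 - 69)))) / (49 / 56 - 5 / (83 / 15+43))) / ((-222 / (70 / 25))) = -0.05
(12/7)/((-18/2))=-4/21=-0.19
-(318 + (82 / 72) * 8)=-2944 / 9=-327.11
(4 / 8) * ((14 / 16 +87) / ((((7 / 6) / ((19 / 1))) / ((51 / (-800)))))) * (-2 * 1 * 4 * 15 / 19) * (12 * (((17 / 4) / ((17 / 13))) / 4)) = 2809.02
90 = 90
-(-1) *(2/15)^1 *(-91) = -182/15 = -12.13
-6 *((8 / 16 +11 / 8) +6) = -189 / 4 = -47.25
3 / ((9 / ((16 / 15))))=16 / 45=0.36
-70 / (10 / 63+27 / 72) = -35280 / 269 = -131.15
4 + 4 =8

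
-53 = -53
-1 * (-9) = 9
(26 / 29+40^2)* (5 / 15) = 46426 / 87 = 533.63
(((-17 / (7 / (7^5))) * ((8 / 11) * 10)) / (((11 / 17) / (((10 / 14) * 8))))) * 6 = -1903238400 / 121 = -15729242.98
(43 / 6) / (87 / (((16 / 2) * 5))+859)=860 / 103341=0.01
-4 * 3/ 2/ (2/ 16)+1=-47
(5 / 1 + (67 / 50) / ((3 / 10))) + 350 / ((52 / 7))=22067 / 390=56.58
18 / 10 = 9 / 5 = 1.80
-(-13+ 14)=-1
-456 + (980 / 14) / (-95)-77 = -10141 / 19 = -533.74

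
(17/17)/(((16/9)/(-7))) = -3.94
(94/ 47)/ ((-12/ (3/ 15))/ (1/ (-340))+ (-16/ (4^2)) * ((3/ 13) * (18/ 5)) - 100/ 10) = 65/ 662648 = 0.00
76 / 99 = 0.77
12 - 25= -13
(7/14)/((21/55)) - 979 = -41063/42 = -977.69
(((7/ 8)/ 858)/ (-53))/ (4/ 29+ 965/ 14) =-1421/ 5100545736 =-0.00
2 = 2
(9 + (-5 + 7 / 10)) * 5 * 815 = 38305 / 2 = 19152.50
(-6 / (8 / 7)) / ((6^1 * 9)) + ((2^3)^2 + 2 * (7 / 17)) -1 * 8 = 69433 / 1224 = 56.73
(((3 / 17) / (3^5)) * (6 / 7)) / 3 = 2 / 9639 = 0.00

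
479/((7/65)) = 31135/7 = 4447.86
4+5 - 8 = 1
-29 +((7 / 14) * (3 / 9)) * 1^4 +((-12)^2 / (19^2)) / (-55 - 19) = -2311193 / 80142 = -28.84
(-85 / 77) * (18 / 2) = -765 / 77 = -9.94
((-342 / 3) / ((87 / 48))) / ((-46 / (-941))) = -858192 / 667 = -1286.64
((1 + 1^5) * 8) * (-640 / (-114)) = 5120 / 57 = 89.82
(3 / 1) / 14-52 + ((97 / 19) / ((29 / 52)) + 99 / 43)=-13377251 / 331702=-40.33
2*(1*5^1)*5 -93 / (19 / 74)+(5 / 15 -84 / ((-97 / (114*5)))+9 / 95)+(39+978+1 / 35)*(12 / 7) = 2608025534 / 1354605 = 1925.30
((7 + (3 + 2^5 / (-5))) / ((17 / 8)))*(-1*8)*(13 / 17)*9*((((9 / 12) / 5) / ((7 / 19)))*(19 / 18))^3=-1834789359 / 247817500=-7.40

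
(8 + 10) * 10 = 180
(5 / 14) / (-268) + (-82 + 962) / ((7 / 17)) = 8018555 / 3752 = 2137.14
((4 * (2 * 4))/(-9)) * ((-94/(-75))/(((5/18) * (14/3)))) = -3008/875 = -3.44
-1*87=-87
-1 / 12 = -0.08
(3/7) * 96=288/7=41.14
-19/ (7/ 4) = -76/ 7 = -10.86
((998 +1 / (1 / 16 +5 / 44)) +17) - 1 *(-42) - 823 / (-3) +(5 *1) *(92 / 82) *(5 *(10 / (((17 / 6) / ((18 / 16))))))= 93885499 / 64821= 1448.38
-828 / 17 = -48.71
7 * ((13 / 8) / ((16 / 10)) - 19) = -8057 / 64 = -125.89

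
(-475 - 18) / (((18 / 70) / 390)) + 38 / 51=-38133512 / 51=-747715.92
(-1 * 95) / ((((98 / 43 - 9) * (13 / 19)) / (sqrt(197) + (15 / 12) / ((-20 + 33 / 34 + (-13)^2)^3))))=289.96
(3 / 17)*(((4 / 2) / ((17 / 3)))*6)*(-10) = -1080 / 289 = -3.74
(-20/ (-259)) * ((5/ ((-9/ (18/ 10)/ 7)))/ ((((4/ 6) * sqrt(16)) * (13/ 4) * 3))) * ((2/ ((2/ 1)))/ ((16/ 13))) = -5/ 296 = -0.02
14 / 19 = 0.74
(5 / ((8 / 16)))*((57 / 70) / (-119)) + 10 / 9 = 7817 / 7497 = 1.04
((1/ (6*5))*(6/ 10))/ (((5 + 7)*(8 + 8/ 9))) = 3/ 16000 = 0.00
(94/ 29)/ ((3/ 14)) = 1316/ 87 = 15.13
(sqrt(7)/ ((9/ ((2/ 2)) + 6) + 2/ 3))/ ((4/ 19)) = 57 * sqrt(7)/ 188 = 0.80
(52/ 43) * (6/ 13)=24/ 43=0.56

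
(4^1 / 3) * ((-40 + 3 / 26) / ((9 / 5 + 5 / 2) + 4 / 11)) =-228140 / 20007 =-11.40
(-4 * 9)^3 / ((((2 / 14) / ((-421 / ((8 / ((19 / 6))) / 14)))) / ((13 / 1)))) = 9905385672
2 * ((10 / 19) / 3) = 20 / 57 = 0.35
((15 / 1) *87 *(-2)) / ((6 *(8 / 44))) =-4785 / 2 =-2392.50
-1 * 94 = -94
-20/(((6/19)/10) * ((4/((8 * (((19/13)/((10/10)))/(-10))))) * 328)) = 1805/3198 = 0.56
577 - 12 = 565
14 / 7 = 2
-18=-18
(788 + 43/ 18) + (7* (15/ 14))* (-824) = -97013/ 18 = -5389.61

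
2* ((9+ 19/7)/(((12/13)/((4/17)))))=2132/357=5.97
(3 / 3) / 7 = 1 / 7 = 0.14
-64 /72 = -8 /9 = -0.89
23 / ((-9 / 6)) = -46 / 3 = -15.33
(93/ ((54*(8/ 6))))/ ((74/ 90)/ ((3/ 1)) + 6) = 1395/ 6776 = 0.21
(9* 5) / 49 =45 / 49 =0.92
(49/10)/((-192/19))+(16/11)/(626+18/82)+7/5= 0.92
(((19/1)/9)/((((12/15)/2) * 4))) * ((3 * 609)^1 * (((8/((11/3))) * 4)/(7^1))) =3005.45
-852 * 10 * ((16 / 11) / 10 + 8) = -763392 / 11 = -69399.27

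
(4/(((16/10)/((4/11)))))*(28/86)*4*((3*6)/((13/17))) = 171360/6149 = 27.87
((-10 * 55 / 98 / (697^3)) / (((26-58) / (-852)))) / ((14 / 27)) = -1581525 / 1858285495024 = -0.00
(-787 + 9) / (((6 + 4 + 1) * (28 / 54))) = -10503 / 77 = -136.40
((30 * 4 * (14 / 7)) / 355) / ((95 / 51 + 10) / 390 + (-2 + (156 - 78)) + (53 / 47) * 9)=8974368 / 1143995239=0.01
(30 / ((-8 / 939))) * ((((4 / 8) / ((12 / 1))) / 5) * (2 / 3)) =-313 / 16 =-19.56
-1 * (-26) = 26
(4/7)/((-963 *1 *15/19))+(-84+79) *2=-1011226/101115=-10.00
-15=-15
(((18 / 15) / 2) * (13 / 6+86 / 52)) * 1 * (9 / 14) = 1341 / 910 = 1.47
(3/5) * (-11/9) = -11/15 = -0.73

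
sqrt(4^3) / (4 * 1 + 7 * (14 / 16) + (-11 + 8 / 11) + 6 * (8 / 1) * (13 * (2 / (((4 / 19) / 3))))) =704 / 1564979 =0.00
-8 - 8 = -16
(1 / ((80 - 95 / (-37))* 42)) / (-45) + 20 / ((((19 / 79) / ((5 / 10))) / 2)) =9122840297 / 109705050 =83.16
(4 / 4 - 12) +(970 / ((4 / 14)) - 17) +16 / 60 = 50509 / 15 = 3367.27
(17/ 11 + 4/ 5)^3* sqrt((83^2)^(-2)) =2146689/ 1146157375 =0.00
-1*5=-5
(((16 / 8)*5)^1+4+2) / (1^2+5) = 8 / 3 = 2.67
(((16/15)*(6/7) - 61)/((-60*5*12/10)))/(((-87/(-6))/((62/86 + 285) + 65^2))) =51.92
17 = 17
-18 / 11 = -1.64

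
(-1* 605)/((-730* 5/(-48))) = -2904/365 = -7.96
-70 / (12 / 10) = -175 / 3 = -58.33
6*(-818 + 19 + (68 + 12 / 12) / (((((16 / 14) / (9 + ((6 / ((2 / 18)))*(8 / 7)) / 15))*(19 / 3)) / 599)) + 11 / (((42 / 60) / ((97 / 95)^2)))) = 4494176241 / 10108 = 444615.77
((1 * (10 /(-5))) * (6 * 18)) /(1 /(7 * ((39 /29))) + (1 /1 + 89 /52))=-235872 /3077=-76.66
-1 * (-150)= 150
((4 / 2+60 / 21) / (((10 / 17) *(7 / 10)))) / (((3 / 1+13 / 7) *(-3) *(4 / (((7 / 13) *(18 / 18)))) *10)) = -17 / 1560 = -0.01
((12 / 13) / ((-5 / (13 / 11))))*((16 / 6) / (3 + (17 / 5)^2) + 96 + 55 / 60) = -106033 / 5005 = -21.19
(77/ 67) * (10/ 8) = 385/ 268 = 1.44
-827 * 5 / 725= -827 / 145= -5.70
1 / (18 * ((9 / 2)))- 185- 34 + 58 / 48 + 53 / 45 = -701789 / 3240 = -216.60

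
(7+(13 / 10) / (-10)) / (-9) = -229 / 300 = -0.76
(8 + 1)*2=18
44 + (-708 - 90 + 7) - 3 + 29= -721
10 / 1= 10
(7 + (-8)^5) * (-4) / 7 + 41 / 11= 18724.30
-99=-99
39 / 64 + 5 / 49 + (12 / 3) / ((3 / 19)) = 26.04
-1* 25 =-25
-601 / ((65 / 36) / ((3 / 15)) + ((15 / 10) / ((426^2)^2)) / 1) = -13195371122784 / 198211111801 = -66.57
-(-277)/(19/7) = 1939/19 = 102.05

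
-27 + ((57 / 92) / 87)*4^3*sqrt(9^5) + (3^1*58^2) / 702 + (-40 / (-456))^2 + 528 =1959951528 / 3130231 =626.14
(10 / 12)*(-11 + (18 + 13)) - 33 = -16.33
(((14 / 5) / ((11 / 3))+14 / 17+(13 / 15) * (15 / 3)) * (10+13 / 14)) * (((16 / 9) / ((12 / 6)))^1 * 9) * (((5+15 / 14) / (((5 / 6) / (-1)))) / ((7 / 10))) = -20326968 / 3773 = -5387.48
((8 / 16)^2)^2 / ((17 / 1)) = 1 / 272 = 0.00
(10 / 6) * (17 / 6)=85 / 18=4.72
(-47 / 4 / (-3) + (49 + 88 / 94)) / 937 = 30373 / 528468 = 0.06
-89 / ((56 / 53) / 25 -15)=117925 / 19819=5.95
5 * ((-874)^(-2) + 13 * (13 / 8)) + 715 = 1253711495 / 1527752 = 820.63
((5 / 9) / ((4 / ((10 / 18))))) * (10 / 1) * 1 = 125 / 162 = 0.77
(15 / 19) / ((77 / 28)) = 60 / 209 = 0.29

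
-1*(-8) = 8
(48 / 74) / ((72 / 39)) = 13 / 37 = 0.35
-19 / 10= -1.90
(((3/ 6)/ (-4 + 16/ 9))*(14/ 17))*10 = -63/ 34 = -1.85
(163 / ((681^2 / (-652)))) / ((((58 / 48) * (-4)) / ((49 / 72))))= 1301881 / 40347207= 0.03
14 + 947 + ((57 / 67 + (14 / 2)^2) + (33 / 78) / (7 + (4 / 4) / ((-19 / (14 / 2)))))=221887655 / 219492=1010.91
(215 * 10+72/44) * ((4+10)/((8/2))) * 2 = 165676/11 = 15061.45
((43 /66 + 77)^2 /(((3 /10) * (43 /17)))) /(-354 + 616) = 2232578125 /73612044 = 30.33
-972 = -972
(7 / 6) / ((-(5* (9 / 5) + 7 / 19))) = -133 / 1068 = -0.12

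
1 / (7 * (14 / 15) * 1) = 15 / 98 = 0.15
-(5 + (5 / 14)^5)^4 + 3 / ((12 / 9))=-52347905256635777953489329 / 83668255425284801560576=-625.66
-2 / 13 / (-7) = 2 / 91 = 0.02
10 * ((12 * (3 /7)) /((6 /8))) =480 /7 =68.57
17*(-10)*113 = -19210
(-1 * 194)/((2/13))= -1261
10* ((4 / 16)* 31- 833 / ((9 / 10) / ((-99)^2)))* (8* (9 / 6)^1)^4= -1881037676160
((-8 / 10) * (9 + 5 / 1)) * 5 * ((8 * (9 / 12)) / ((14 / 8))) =-192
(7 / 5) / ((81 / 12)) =28 / 135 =0.21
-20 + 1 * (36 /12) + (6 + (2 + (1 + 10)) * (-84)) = -1103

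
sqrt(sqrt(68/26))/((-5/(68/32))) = -17 * 13^(3/4) * 34^(1/4)/520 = -0.54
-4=-4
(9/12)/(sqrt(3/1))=0.43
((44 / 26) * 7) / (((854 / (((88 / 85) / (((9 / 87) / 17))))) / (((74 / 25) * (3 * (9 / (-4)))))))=-4673988 / 99125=-47.15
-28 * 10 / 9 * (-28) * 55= 47911.11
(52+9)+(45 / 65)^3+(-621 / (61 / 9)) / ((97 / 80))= -185030558 / 12999649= -14.23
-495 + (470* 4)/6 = -545/3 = -181.67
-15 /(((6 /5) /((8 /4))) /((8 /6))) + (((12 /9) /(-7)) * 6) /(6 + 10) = -1403 /42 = -33.40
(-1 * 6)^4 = 1296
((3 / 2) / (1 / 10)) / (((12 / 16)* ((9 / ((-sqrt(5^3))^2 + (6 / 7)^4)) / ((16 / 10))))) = 9645472 / 21609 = 446.36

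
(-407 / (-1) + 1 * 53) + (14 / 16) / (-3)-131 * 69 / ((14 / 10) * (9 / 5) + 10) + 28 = -1759735 / 7512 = -234.26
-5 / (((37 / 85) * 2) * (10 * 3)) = -85 / 444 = -0.19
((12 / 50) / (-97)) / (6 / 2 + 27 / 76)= -152 / 206125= -0.00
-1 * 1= -1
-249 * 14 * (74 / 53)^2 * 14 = -267250704 / 2809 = -95140.87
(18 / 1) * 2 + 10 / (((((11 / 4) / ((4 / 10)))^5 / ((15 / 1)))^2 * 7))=510643066159540332 / 14184529078671875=36.00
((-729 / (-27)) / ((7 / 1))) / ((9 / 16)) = 48 / 7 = 6.86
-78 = -78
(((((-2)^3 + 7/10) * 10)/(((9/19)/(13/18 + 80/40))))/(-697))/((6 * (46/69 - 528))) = -9709/51037128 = -0.00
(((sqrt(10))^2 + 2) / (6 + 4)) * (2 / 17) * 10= 24 / 17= 1.41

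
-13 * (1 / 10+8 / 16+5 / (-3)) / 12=52 / 45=1.16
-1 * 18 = -18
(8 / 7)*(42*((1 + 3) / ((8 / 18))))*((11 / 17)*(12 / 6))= 9504 / 17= 559.06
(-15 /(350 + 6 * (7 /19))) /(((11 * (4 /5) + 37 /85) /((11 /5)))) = -10659 /1050644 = -0.01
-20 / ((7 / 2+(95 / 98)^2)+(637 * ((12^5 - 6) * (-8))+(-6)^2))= 192080 / 12178037722401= 0.00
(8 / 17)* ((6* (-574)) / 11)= -27552 / 187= -147.34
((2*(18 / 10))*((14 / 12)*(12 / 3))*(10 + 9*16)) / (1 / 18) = 232848 / 5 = 46569.60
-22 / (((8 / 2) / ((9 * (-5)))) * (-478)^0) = 495 / 2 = 247.50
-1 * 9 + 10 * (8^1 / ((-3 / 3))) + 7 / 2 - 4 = -179 / 2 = -89.50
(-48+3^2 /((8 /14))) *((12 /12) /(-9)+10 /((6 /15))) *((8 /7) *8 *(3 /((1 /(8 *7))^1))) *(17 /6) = -10479616 /3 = -3493205.33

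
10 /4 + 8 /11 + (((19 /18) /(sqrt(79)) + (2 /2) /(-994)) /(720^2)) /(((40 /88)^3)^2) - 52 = -4319576119487171 /88565400000000 + 33659659 * sqrt(79) /11518200000000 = -48.77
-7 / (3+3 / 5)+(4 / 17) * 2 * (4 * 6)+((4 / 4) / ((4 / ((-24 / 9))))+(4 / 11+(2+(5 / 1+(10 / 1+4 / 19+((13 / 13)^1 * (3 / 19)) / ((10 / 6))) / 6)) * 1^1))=2840227 / 159885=17.76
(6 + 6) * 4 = 48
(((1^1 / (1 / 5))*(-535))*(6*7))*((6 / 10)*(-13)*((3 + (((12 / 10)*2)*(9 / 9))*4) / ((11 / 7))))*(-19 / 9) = -163172646 / 11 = -14833876.91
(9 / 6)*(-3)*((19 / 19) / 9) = -1 / 2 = -0.50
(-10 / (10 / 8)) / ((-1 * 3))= 8 / 3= 2.67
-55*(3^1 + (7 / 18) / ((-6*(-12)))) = -214225 / 1296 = -165.30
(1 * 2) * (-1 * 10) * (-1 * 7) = 140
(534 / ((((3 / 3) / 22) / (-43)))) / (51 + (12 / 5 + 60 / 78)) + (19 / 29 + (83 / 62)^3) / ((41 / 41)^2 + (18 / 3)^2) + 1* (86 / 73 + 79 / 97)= -59445432175098447369 / 6375810636722744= -9323.59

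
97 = 97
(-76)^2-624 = 5152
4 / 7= 0.57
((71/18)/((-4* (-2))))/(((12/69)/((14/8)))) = 11431/2304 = 4.96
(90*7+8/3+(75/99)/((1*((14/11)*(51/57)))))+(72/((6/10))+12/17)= 179461/238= 754.04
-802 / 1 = -802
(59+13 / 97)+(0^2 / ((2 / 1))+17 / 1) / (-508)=2912239 / 49276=59.10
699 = 699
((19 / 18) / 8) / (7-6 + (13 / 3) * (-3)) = -19 / 1728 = -0.01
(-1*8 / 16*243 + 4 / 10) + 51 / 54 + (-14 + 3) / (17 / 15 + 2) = -261554 / 2115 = -123.67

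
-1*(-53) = 53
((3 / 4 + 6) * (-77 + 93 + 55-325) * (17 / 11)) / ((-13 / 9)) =524637 / 286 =1834.40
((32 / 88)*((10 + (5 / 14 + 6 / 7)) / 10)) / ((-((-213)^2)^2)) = -157 / 792463271985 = -0.00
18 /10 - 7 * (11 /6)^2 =-3911 /180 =-21.73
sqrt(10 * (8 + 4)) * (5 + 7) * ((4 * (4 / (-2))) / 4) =-48 * sqrt(30) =-262.91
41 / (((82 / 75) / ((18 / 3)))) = 225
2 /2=1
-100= -100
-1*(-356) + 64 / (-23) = 8124 / 23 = 353.22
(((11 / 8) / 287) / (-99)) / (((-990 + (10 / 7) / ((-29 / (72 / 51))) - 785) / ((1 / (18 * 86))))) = 493 / 27992883817440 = 0.00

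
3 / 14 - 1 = -11 / 14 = -0.79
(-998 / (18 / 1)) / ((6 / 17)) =-8483 / 54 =-157.09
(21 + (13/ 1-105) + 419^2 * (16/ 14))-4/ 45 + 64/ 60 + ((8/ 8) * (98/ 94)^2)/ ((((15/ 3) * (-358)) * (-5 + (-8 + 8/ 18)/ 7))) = 19136233936381447/ 95408720190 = 200571.12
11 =11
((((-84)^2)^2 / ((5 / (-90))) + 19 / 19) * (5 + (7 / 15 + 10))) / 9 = -207911079704 / 135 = -1540082071.88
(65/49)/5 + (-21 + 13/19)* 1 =-18667/931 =-20.05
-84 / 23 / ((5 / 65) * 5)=-1092 / 115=-9.50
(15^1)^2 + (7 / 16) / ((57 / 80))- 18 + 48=255.61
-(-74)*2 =148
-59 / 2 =-29.50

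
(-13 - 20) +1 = -32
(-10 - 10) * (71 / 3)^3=-7158220 / 27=-265119.26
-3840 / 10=-384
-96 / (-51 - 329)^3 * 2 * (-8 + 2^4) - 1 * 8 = -6858976 / 857375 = -8.00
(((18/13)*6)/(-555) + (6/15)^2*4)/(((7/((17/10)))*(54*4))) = 31943/45454500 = 0.00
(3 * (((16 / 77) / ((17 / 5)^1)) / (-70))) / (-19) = 24 / 174097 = 0.00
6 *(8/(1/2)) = 96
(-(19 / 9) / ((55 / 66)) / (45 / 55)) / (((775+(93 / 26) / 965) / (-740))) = 141106160 / 47728251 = 2.96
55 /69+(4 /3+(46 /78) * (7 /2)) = 7525 /1794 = 4.19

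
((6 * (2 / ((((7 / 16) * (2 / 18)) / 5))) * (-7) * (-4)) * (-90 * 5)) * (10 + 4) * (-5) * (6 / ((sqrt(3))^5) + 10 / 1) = 241920000 * sqrt(3) + 10886400000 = 11305417731.37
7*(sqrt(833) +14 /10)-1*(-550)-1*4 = 49*sqrt(17) +2779 /5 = 757.83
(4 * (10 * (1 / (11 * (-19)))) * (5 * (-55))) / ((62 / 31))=26.32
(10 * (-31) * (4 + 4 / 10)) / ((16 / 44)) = -3751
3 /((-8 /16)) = -6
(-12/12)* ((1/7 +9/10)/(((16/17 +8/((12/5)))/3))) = -11169/15260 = -0.73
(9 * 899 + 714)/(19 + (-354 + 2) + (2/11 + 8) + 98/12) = -581130/20899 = -27.81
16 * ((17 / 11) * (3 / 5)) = 14.84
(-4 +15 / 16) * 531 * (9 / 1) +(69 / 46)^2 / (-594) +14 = -7720253 / 528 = -14621.69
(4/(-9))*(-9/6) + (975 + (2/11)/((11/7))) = 354209/363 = 975.78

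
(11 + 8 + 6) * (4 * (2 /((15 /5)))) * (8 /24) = 22.22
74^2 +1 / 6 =32857 / 6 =5476.17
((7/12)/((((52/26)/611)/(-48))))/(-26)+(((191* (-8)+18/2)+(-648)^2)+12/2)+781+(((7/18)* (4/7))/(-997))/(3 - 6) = 11292547421/26919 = 419501.00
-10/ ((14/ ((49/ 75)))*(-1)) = 7/ 15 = 0.47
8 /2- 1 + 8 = 11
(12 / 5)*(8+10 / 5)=24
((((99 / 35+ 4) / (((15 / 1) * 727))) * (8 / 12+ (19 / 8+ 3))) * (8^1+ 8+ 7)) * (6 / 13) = 159413 / 3969420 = 0.04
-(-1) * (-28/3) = -28/3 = -9.33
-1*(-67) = 67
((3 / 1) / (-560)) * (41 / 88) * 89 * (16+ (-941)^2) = -9693535659 / 49280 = -196703.24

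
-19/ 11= -1.73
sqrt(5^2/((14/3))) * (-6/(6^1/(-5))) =25 * sqrt(42)/14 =11.57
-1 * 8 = -8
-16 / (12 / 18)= -24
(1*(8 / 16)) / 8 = 1 / 16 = 0.06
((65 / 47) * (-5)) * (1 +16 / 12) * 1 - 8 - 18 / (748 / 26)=-652858 / 26367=-24.76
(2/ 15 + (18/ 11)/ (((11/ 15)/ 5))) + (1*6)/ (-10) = 19403/ 1815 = 10.69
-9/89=-0.10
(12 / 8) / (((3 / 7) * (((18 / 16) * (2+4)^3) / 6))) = 7 / 81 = 0.09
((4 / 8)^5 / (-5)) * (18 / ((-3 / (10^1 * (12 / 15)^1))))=3 / 10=0.30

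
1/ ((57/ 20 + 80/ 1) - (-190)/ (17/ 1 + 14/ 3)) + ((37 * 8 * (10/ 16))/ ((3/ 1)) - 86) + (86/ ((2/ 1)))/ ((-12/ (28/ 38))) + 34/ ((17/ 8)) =-9923477/ 905198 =-10.96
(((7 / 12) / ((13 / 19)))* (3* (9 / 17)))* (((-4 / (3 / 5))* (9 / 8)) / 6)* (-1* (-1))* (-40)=29925 / 442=67.70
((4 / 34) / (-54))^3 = -1 / 96702579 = -0.00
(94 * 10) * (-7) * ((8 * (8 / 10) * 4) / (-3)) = 168448 / 3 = 56149.33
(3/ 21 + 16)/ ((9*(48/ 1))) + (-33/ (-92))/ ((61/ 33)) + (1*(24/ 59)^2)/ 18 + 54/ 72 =14630047291/ 14768741232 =0.99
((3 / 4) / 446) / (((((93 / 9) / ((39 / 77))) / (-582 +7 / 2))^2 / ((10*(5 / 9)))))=152706384675 / 20329639792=7.51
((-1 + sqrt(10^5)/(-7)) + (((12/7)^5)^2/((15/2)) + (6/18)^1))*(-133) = -2299189543202/605304105 + 1900*sqrt(10) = 2209.92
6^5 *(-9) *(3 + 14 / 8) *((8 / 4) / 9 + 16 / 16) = -406296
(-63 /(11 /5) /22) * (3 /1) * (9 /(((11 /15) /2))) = -127575 /1331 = -95.85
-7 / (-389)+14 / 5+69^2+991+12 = 11216461 / 1945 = 5766.82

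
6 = 6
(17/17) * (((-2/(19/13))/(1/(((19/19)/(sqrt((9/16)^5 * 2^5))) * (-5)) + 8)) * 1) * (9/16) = -95846400/995025269 - 2274480 * sqrt(2)/995025269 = -0.10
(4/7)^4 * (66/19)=16896/45619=0.37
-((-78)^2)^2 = -37015056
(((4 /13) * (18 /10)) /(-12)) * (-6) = 0.28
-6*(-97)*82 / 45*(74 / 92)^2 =5444513 / 7935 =686.14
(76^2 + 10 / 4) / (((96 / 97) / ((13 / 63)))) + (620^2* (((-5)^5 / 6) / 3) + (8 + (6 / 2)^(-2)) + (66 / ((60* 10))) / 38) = -66734898.19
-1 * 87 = -87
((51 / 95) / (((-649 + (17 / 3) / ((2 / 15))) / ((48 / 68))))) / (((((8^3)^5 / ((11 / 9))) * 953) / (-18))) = 99 / 241494435945418588160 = 0.00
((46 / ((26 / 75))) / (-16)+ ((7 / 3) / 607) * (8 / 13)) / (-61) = 3140329 / 23104848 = 0.14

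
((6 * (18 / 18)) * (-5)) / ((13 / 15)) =-450 / 13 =-34.62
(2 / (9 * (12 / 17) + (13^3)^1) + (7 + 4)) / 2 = 412061 / 74914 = 5.50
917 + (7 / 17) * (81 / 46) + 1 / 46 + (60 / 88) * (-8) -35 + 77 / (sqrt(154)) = sqrt(154) / 2 + 3773234 / 4301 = 883.50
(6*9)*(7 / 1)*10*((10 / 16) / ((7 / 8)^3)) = 172800 / 49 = 3526.53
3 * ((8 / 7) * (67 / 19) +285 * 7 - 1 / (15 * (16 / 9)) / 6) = 127617681 / 21280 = 5997.07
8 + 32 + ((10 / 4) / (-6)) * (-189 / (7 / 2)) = 125 / 2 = 62.50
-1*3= -3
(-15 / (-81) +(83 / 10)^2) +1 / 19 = 3546257 / 51300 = 69.13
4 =4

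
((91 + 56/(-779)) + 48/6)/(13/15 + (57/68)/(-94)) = 7388992200/64065739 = 115.33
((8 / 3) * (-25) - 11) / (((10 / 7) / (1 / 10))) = -1631 / 300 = -5.44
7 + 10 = 17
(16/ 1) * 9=144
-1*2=-2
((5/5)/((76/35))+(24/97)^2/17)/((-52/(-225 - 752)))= 5512361987/632134256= 8.72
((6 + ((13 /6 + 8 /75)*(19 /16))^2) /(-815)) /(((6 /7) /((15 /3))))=-535762087 /5633280000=-0.10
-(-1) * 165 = 165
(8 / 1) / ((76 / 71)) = 142 / 19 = 7.47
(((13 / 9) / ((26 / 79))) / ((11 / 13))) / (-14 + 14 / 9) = -1027 / 2464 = -0.42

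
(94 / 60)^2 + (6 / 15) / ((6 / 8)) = 2.99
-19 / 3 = -6.33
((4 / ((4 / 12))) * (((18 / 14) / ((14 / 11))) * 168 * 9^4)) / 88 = 1062882 / 7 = 151840.29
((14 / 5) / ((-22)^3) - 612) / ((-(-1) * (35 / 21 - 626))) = 48874341 / 49859260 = 0.98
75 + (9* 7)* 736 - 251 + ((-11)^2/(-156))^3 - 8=175331904983/3796416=46183.53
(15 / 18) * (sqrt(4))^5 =80 / 3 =26.67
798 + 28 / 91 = 10378 / 13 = 798.31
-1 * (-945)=945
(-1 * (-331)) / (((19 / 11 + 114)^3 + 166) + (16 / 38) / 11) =8370659 / 39199933865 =0.00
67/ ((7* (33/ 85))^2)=9.07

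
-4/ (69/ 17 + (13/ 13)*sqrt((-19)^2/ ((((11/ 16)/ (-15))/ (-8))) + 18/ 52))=447304/ 1735590215 -1156*sqrt(5154068634)/ 5206770645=-0.02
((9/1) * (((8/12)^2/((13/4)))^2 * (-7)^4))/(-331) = -614656/503451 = -1.22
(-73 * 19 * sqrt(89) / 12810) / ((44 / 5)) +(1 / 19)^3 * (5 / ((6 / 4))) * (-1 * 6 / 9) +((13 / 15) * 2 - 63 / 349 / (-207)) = 4295818939 / 2477573685 - 1387 * sqrt(89) / 112728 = 1.62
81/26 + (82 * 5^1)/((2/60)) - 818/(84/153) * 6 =612165/182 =3363.54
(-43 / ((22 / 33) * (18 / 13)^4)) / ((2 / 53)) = -65090519 / 139968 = -465.04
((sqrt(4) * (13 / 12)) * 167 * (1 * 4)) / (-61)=-4342 / 183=-23.73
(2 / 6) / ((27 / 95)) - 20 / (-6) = 365 / 81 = 4.51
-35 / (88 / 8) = -35 / 11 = -3.18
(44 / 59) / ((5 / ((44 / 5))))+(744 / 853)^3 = 1809029729872 / 915459453575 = 1.98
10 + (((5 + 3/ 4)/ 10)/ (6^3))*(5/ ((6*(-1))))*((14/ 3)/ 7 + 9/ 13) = 4042301/ 404352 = 10.00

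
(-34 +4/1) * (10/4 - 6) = 105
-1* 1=-1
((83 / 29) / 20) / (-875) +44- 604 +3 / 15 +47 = -260246083 / 507500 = -512.80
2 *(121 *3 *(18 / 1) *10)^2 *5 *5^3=5336644500000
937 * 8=7496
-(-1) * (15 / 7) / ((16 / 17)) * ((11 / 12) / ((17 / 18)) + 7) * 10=20325 / 112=181.47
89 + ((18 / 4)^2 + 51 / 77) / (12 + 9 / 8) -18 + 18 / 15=198873 / 2695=73.79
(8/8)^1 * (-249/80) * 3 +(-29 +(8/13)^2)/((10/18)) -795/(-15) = -7.86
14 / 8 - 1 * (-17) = 75 / 4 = 18.75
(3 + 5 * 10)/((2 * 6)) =53/12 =4.42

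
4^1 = 4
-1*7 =-7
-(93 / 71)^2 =-8649 / 5041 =-1.72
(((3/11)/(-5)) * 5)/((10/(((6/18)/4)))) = -1/440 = -0.00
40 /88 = 0.45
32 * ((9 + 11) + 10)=960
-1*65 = -65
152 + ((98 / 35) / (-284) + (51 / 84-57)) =950237 / 9940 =95.60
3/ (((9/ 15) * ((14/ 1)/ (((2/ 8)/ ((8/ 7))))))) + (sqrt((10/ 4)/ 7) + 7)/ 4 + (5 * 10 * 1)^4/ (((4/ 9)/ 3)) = sqrt(70)/ 56 + 2700000117/ 64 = 42187501.98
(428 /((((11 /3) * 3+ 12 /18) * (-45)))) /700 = -107 /91875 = -0.00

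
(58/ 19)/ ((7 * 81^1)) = 58/ 10773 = 0.01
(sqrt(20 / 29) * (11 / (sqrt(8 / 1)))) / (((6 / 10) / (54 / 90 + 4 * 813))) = 59631 * sqrt(290) / 58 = 17508.26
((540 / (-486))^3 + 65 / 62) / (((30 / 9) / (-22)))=32153 / 15066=2.13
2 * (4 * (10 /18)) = 4.44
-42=-42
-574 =-574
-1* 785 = -785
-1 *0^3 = 0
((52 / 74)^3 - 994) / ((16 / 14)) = -176160271 / 202612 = -869.45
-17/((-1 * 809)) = 0.02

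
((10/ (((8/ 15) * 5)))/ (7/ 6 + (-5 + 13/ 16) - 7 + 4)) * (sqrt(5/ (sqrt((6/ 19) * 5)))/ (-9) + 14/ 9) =-280/ 289 + 10 * 6^(3/ 4) * 95^(1/ 4)/ 867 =-0.83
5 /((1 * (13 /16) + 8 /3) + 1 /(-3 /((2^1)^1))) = 16 /9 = 1.78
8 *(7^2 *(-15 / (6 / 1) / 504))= -35 / 18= -1.94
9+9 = 18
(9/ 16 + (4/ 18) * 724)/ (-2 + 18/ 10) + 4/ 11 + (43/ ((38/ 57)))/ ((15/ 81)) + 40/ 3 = -3526459/ 7920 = -445.26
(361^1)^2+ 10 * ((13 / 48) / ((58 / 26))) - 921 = 90063245 / 696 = 129401.21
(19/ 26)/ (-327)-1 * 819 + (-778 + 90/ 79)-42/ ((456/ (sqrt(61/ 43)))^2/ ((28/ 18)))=-1197986906237059/ 750682593648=-1595.86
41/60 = 0.68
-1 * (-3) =3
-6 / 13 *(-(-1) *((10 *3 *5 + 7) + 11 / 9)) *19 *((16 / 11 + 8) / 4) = -108224 / 33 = -3279.52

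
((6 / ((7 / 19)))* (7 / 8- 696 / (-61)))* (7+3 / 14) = 34513215 / 23912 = 1443.34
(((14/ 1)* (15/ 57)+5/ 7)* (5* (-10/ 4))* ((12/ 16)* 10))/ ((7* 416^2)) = -16875/ 49573888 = -0.00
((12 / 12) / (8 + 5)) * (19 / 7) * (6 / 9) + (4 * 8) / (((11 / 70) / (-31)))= -18956702 / 3003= -6312.59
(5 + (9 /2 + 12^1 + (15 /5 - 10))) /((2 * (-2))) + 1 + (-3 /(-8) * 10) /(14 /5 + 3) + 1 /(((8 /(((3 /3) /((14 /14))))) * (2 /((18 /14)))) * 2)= -12591 /6496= -1.94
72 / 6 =12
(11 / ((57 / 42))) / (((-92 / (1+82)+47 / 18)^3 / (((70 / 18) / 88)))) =4538845206 / 42996453275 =0.11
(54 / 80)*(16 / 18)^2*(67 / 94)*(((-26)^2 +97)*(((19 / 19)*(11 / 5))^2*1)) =1422.23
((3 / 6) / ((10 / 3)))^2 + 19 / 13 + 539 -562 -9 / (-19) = -21.04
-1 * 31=-31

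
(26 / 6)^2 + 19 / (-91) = 15208 / 819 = 18.57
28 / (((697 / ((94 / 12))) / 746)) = 490868 / 2091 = 234.75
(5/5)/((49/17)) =17/49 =0.35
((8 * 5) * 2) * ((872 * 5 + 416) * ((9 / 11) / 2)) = 1719360 / 11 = 156305.45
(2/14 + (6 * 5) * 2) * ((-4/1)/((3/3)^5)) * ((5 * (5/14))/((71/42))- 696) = 167183.59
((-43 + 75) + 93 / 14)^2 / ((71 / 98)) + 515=365811 / 142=2576.13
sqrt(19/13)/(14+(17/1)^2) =sqrt(247)/3939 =0.00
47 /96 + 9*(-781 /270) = -4087 /160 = -25.54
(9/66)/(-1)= -3/22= -0.14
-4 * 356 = -1424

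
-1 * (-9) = 9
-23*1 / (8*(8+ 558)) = -0.01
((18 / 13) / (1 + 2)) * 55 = 330 / 13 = 25.38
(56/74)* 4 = 3.03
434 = 434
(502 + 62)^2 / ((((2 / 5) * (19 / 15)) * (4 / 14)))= 41750100 / 19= 2197373.68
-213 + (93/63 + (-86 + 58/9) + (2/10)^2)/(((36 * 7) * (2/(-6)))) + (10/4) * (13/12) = -55397351/264600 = -209.36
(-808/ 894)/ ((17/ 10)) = -4040/ 7599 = -0.53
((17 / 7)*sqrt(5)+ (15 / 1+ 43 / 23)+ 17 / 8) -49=-5521 / 184+ 17*sqrt(5) / 7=-24.57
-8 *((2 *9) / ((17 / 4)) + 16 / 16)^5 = -44672475592 / 1419857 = -31462.66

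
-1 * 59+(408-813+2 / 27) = -12526 / 27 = -463.93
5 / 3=1.67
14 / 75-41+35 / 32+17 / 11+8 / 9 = -2952991 / 79200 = -37.29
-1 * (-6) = 6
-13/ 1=-13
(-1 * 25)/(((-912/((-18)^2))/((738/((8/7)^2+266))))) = 4068225/165908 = 24.52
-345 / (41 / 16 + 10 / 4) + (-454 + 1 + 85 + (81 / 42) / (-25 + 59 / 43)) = -167533171 / 384048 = -436.23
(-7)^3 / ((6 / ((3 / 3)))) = -343 / 6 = -57.17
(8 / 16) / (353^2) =1 / 249218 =0.00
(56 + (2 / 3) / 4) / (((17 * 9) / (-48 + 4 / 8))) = -32015 / 1836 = -17.44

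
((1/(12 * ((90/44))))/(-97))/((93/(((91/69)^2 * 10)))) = -0.00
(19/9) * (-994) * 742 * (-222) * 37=38368722056/3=12789574018.67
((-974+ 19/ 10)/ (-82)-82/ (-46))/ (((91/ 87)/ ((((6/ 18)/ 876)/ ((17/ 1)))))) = 7458887/ 25558543920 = 0.00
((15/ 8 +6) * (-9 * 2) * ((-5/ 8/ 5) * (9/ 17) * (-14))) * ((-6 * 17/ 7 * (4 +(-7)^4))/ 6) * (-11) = -134999865/ 16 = -8437491.56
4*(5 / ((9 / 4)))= 8.89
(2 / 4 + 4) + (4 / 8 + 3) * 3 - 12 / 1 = 3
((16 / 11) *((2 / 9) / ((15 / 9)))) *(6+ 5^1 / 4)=1.41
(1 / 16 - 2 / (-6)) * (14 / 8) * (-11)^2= 16093 / 192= 83.82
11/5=2.20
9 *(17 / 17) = 9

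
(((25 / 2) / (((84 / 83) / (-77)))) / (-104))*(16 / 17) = 8.61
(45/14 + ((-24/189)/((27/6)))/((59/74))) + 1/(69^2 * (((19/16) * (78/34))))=27790995497/8742138678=3.18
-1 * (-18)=18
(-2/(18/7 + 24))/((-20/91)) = 637/1860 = 0.34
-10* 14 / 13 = -140 / 13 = -10.77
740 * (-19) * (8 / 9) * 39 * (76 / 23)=-111130240 / 69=-1610583.19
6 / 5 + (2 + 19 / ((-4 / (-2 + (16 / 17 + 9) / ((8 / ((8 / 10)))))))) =1085 / 136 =7.98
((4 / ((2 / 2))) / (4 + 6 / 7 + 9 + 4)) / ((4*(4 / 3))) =21 / 500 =0.04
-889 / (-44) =889 / 44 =20.20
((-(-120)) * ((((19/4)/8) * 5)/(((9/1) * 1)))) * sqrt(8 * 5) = 475 * sqrt(10)/6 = 250.35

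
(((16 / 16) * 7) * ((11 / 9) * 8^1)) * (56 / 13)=34496 / 117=294.84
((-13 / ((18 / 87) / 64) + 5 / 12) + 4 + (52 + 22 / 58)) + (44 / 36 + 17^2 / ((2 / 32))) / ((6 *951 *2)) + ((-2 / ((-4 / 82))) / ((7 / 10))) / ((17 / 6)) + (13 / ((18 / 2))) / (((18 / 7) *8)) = -5590863732371 / 1417781232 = -3943.39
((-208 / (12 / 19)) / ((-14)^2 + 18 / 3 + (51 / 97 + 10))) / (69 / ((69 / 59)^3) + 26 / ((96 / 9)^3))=-131151101952 / 3652761701995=-0.04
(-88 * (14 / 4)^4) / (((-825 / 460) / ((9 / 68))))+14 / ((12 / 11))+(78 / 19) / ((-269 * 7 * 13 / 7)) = 1286825606 / 1303305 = 987.36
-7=-7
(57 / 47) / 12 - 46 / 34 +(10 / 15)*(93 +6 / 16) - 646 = -934833 / 1598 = -585.00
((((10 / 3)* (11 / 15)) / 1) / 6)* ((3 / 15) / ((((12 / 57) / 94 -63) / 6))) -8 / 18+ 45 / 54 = 1929703 / 5063130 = 0.38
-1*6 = -6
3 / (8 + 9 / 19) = 57 / 161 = 0.35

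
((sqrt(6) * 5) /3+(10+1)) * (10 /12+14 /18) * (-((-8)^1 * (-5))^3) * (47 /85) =-95955200 /153-43616000 * sqrt(6) /459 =-859918.40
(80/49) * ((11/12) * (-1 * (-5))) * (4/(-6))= -2200/441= -4.99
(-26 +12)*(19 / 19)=-14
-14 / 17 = -0.82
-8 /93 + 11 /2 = 1007 /186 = 5.41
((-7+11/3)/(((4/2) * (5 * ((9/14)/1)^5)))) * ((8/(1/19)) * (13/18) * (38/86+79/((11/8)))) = -14551570517120/754114779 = -19296.23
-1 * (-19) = 19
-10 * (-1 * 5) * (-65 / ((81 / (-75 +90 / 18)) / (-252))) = -6370000 / 9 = -707777.78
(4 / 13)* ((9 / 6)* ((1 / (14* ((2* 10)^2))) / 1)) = 3 / 36400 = 0.00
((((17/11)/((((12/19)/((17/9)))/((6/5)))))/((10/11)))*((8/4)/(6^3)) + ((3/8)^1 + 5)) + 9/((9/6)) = 1111141/97200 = 11.43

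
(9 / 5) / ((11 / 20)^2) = 720 / 121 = 5.95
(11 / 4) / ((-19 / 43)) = -473 / 76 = -6.22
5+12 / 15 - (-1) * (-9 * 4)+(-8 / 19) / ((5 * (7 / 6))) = -20131 / 665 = -30.27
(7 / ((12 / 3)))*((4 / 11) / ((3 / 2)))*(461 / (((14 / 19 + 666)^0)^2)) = 6454 / 33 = 195.58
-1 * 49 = -49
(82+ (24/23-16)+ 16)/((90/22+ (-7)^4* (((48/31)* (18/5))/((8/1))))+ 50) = 3256550/67726099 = 0.05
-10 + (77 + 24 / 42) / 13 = -367 / 91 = -4.03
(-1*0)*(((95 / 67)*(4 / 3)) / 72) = 0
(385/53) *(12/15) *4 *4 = 4928/53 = 92.98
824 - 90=734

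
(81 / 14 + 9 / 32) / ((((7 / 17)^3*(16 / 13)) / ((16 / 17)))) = 5105763 / 76832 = 66.45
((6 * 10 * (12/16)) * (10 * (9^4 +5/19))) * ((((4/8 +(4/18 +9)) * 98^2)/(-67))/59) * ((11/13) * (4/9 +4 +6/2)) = -439311404.04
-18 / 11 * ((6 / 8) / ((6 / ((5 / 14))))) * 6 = -135 / 308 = -0.44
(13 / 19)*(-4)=-52 / 19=-2.74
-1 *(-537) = 537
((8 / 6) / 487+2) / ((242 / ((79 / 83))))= 10507 / 1333893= 0.01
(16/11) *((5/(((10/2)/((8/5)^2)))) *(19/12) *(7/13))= 34048/10725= 3.17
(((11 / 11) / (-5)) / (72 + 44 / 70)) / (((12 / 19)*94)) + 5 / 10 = 1433555 / 2867376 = 0.50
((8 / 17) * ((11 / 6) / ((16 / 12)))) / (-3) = -11 / 51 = -0.22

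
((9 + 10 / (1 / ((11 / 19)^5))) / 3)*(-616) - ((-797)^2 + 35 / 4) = -18933222694751 / 29713188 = -637199.30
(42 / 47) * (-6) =-252 / 47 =-5.36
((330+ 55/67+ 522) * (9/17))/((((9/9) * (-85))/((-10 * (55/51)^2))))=345690950/5595907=61.78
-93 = -93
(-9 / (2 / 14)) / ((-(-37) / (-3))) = 189 / 37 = 5.11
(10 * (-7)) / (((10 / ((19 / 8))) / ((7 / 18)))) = -931 / 144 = -6.47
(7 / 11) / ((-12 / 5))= -35 / 132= -0.27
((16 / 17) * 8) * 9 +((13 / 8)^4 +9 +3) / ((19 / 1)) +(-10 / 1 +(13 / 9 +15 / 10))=734758313 / 11907072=61.71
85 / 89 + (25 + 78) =9252 / 89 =103.96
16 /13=1.23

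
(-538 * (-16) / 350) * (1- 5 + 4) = 0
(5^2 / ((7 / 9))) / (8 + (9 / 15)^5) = 703125 / 176701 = 3.98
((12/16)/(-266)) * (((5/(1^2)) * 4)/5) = -3/266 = -0.01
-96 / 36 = -8 / 3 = -2.67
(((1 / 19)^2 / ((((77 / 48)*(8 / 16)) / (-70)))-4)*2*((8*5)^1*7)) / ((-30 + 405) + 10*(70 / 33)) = -5659584 / 944015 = -6.00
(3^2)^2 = 81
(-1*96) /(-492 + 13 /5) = 480 /2447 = 0.20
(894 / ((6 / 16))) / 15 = 2384 / 15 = 158.93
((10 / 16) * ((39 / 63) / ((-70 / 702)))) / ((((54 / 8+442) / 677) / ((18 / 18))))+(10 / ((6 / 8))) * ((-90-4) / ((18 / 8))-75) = -7423058759 / 4749570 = -1562.89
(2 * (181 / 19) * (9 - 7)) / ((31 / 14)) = 10136 / 589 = 17.21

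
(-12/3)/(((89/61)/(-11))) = 2684/89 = 30.16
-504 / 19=-26.53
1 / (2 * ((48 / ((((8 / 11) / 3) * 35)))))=35 / 396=0.09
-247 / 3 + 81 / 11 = -2474 / 33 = -74.97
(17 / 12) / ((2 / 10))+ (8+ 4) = 19.08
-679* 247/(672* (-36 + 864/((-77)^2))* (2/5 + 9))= 142052911/191832192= 0.74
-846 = -846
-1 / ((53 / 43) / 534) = -22962 / 53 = -433.25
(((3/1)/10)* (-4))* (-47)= 282/5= 56.40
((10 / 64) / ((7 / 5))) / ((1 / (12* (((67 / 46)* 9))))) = 45225 / 2576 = 17.56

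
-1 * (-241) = 241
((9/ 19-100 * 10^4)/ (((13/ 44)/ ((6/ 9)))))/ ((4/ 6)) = -835999604/ 247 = -3384613.78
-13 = -13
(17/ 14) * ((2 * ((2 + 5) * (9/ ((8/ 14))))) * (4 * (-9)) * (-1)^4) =-9639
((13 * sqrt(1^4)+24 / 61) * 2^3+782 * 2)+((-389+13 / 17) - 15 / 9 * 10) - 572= 2159798 / 3111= 694.25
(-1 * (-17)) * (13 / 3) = 221 / 3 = 73.67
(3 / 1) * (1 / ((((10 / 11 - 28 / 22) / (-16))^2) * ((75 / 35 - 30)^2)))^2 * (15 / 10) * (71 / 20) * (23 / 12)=459239327624 / 2409834375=190.57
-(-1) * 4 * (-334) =-1336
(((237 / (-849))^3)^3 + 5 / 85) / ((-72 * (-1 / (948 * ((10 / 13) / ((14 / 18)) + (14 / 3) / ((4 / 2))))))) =417067451535637151714367670 / 162110349783154058669388369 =2.57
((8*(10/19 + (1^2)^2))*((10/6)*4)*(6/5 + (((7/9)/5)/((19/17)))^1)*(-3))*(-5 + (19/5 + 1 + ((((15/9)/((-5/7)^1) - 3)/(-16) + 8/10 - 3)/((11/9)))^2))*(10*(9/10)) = -1370914912/218405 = -6276.94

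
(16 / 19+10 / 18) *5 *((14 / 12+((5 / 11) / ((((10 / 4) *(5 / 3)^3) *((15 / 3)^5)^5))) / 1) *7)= 4798956215381622314995177 / 84087252616882324218750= 57.07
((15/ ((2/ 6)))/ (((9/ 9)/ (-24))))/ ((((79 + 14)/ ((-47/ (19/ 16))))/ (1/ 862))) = 135360/ 253859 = 0.53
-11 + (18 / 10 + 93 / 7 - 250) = -8607 / 35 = -245.91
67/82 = 0.82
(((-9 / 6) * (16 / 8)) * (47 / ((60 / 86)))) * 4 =-4042 / 5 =-808.40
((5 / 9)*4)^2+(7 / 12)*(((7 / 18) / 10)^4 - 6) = 18118096807 / 12597120000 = 1.44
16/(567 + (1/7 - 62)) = 7/221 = 0.03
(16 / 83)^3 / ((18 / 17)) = 34816 / 5146083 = 0.01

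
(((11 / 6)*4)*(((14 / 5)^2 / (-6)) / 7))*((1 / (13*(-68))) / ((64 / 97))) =7469 / 3182400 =0.00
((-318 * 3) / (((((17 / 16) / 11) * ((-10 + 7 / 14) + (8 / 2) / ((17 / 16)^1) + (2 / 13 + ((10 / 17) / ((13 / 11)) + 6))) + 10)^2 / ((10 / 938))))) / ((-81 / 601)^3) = 481838294381357056 / 11804322479242545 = 40.82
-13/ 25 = -0.52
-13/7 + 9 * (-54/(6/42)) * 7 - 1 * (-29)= -166508/7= -23786.86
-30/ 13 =-2.31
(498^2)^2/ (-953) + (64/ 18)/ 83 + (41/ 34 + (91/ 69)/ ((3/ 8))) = -35928963933862931/ 556698762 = -64539327.88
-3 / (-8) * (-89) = -267 / 8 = -33.38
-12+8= -4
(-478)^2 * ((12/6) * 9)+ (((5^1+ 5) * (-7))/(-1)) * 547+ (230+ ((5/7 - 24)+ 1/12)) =348701539/84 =4151208.80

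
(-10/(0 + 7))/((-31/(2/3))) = 0.03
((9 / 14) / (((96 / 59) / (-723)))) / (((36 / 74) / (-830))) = 218332745 / 448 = 487349.88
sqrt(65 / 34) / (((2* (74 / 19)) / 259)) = 133* sqrt(2210) / 136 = 45.97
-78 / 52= -3 / 2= -1.50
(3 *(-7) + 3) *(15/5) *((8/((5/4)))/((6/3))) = -864/5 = -172.80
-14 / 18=-7 / 9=-0.78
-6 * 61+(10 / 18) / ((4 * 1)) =-13171 / 36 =-365.86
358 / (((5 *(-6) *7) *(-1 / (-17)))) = -3043 / 105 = -28.98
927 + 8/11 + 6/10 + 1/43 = 2195549/2365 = 928.35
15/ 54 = 5/ 18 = 0.28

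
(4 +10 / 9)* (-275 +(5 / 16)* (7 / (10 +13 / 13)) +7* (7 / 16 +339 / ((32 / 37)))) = 6671219 / 528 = 12634.88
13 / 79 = 0.16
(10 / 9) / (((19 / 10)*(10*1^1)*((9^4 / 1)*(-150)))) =-0.00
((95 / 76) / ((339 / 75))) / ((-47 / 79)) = -0.46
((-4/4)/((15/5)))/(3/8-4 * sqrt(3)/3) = 24/997+256 * sqrt(3)/2991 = 0.17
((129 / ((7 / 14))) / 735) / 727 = 86 / 178115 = 0.00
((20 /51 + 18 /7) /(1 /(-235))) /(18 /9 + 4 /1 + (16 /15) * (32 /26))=-351325 /3689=-95.24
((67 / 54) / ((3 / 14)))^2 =219961 / 6561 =33.53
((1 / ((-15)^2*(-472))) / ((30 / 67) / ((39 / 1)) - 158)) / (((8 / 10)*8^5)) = 871 / 383096444682240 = 0.00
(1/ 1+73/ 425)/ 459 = 166/ 65025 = 0.00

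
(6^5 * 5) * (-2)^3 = -311040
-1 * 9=-9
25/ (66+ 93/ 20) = 500/ 1413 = 0.35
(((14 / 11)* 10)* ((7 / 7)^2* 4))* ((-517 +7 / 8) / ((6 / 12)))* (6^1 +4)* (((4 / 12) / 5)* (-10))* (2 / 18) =38926.60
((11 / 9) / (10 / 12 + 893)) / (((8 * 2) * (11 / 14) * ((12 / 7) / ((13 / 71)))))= 637 / 54831312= 0.00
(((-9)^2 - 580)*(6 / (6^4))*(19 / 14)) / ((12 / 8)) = -9481 / 4536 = -2.09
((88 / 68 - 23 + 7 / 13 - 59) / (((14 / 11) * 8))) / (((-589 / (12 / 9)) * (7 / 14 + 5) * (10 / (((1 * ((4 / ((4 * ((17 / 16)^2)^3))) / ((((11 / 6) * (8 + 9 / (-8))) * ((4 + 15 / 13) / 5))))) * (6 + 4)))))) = 339705069568 / 1959376601364479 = 0.00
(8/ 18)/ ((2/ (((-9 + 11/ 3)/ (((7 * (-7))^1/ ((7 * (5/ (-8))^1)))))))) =-20/ 189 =-0.11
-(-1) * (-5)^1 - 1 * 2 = -7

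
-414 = -414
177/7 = 25.29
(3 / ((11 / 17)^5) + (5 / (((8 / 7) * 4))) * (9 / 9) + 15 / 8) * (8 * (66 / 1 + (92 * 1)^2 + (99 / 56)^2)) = 4056961649792077 / 2020223744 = 2008174.42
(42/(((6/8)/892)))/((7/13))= 92768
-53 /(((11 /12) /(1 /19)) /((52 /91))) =-2544 /1463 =-1.74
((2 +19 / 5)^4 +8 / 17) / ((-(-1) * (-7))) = -12028777 / 74375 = -161.73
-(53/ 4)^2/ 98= -2809/ 1568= -1.79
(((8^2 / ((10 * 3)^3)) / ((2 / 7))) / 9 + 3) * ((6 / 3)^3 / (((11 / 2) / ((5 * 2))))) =2916896 / 66825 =43.65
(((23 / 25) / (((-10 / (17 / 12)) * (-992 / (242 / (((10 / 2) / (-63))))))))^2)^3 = 961808331326683615269280715690364681 / 232653764952064000000000000000000000000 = 0.00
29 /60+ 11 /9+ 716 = 129187 /180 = 717.71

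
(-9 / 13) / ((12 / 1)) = -3 / 52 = -0.06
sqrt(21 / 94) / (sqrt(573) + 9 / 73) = -219 * sqrt(1974) / 95674328 + 5329 * sqrt(125678) / 95674328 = 0.02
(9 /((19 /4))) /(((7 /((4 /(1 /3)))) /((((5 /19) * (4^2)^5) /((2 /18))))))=20384317440 /2527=8066607.61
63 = 63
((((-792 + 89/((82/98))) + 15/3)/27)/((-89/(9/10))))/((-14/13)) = -60463/255430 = -0.24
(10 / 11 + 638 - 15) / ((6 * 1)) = 6863 / 66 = 103.98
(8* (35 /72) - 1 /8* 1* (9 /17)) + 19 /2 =16307 /1224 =13.32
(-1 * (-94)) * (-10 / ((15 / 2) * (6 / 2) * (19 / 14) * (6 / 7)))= -18424 / 513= -35.91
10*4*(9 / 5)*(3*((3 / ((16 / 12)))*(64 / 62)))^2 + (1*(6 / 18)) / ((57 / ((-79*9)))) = 63749489 / 18259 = 3491.40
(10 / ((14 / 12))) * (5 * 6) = 257.14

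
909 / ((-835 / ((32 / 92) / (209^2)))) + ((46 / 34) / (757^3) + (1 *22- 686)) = -4107821168947130647437 / 6186477583341219505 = -664.00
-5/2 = -2.50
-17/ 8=-2.12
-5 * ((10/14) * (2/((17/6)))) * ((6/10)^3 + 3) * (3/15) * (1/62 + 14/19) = -2139444/1752275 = -1.22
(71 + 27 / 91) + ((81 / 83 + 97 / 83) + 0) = 554702 / 7553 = 73.44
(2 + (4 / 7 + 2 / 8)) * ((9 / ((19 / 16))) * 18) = 51192 / 133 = 384.90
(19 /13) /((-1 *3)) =-19 /39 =-0.49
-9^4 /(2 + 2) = -6561 /4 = -1640.25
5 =5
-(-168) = 168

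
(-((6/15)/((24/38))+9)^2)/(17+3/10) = -83521/15570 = -5.36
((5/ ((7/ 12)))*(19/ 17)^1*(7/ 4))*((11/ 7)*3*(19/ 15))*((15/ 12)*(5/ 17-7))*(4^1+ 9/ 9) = -4195.76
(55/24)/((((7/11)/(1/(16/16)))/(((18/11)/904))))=165/25312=0.01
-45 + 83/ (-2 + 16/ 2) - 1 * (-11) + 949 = 5573/ 6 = 928.83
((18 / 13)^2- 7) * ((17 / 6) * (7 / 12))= -102221 / 12168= -8.40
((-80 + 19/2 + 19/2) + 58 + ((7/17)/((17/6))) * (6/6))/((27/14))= -3850/2601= -1.48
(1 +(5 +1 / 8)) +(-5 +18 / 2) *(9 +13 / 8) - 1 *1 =381 / 8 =47.62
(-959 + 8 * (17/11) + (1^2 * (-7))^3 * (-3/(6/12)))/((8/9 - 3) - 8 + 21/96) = -112.35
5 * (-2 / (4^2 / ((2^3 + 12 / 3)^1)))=-15 / 2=-7.50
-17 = -17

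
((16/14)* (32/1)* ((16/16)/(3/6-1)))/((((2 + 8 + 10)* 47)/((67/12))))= -2144/4935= -0.43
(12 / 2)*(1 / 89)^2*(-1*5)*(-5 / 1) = 150 / 7921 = 0.02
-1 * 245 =-245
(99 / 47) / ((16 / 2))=99 / 376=0.26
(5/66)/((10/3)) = 1/44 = 0.02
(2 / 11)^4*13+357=5227045 / 14641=357.01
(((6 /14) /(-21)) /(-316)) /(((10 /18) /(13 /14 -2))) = -0.00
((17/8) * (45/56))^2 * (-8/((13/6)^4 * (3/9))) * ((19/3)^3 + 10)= -838.44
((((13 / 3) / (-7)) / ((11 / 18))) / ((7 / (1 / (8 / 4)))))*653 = -25467 / 539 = -47.25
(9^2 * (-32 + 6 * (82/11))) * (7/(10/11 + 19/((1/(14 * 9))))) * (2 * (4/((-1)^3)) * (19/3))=-502740/3293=-152.67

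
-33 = -33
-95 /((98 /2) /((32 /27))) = -2.30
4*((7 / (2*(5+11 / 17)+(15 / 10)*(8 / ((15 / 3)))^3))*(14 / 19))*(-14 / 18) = -728875 / 792072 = -0.92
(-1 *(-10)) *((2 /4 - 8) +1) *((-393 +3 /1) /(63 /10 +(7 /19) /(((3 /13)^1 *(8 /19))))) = 3042000 /1211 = 2511.97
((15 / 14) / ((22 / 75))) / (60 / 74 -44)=-41625 / 492184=-0.08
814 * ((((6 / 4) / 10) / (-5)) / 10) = -1221 / 500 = -2.44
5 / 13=0.38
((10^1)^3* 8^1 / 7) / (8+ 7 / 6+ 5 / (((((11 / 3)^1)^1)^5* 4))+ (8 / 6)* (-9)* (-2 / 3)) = 15460896000 / 232261057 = 66.57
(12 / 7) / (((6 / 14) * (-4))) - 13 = -14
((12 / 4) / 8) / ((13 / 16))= 0.46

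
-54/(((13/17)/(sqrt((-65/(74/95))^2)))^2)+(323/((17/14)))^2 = -1566821947/2738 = -572250.53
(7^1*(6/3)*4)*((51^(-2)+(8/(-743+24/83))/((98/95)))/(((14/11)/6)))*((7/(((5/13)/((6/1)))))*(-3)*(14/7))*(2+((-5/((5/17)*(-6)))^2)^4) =15771597277851021893/2181888281160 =7228416.51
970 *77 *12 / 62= 448140 / 31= 14456.13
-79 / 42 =-1.88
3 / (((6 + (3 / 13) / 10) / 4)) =520 / 261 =1.99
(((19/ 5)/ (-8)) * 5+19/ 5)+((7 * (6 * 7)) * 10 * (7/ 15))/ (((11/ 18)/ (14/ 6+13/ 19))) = 56648073/ 8360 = 6776.09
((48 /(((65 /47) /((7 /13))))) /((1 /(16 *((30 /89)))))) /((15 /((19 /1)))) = 9601536 /75205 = 127.67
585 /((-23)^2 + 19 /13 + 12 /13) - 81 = -551943 /6908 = -79.90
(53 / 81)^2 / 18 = 0.02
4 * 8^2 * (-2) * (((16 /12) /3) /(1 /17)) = -34816 /9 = -3868.44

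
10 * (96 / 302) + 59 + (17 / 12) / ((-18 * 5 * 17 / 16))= 62.16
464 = 464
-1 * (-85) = 85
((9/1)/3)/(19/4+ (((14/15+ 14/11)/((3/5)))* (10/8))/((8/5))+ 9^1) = 2376/13165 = 0.18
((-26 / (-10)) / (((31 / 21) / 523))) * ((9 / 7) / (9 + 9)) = 20397 / 310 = 65.80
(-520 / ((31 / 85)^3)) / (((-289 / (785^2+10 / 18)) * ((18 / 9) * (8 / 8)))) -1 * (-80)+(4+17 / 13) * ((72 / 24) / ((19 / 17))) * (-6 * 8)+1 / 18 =168180636048689 / 14716754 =11427834.97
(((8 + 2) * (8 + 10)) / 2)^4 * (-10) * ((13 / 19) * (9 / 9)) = -8529300000 / 19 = -448910526.32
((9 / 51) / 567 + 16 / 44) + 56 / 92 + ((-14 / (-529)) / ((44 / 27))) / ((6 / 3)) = 73347149 / 74785788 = 0.98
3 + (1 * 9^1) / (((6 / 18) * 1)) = 30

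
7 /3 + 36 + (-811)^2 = 1973278 /3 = 657759.33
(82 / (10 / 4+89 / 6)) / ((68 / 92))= 6.40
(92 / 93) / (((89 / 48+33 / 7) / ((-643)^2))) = 4260178496 / 68417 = 62267.84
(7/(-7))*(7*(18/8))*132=-2079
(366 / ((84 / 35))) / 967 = 305 / 1934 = 0.16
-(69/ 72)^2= -529/ 576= -0.92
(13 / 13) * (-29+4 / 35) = -1011 / 35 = -28.89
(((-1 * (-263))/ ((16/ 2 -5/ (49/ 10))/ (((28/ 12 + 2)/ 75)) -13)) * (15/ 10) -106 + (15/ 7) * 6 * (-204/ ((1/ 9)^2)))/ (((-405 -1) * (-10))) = -40868393345/ 780629192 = -52.35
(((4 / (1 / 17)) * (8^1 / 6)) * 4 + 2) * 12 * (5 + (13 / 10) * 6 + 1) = 301944 / 5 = 60388.80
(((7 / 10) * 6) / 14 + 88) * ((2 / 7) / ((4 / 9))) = 7947 / 140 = 56.76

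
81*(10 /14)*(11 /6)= 1485 /14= 106.07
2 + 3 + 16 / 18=53 / 9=5.89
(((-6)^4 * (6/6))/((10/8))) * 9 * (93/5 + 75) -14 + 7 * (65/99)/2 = 4323273659/4950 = 873388.62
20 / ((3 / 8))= 160 / 3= 53.33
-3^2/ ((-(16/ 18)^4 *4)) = 59049/ 16384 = 3.60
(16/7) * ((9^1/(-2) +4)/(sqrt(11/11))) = -8/7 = -1.14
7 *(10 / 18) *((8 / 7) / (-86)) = -20 / 387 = -0.05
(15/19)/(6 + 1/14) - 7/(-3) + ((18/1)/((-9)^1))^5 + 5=-24.54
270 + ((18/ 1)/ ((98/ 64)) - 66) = 10572/ 49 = 215.76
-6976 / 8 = -872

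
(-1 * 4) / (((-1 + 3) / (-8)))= 16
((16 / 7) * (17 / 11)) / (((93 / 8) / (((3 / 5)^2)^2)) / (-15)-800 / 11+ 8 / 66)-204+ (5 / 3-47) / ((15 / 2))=-37070423924 / 176450715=-210.09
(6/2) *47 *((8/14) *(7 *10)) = 5640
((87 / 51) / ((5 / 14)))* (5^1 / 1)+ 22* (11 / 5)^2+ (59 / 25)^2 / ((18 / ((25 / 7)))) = 7040081 / 53550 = 131.47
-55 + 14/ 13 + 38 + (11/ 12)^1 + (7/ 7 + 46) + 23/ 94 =236371/ 7332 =32.24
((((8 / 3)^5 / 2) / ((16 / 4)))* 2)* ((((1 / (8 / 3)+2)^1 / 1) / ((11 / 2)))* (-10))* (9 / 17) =-389120 / 5049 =-77.07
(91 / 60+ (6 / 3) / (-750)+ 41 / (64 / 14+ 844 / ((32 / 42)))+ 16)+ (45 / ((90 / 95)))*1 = 202600903 / 3114500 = 65.05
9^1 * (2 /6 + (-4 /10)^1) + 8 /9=13 /45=0.29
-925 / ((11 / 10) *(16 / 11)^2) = -50875 / 128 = -397.46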